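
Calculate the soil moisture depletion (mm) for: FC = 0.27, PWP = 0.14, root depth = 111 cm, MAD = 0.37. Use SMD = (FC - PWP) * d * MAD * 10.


SMD = (FC - PWP) * d * MAD * 10
SMD = (0.27 - 0.14) * 111 * 0.37 * 10
SMD = 0.1300 * 111 * 0.37 * 10

53.3910 mm


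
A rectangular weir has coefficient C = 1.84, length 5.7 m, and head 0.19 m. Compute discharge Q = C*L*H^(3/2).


Q = C * L * H^(3/2) = 1.84 * 5.7 * 0.19^1.5 = 1.84 * 5.7 * 0.082819

0.8686 m^3/s


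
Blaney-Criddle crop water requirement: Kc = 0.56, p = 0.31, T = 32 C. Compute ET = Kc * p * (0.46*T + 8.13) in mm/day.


ET = Kc * p * (0.46*T + 8.13)
ET = 0.56 * 0.31 * (0.46*32 + 8.13)
ET = 0.56 * 0.31 * 22.8500

3.9668 mm/day


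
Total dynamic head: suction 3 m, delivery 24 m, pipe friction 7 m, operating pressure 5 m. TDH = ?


TDH = Hs + Hd + hf + Hp = 3 + 24 + 7 + 5 = 39

39 m


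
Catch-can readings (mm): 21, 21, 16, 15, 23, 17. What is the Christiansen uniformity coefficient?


mean = 18.833333 mm
MAD = 2.833333 mm
CU = (1 - 2.833333/18.833333)*100

84.9558 %


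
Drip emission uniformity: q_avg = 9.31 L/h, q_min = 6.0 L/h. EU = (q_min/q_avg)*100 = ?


EU = (q_min/q_avg)*100 = (6.0/9.31)*100 = 64.4468%

64.4468 %


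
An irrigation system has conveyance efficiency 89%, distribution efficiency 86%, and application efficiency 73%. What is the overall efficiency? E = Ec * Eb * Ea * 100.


Ec = 0.89, Eb = 0.86, Ea = 0.73
E = 0.89 * 0.86 * 0.73 * 100 = 55.8742%

55.8742 %


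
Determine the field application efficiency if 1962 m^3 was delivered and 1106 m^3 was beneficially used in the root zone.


Ea = V_root / V_field * 100 = 1106 / 1962 * 100 = 56.3710%

56.3710 %


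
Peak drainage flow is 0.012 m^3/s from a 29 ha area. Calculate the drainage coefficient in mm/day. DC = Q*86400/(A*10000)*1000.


DC = Q * 86400 / (A * 10000) * 1000
DC = 0.012 * 86400 / (29 * 10000) * 1000
DC = 1036800.0000 / 290000

3.5752 mm/day


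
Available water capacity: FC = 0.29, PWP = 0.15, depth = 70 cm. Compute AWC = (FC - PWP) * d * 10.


AWC = (FC - PWP) * d * 10
AWC = (0.29 - 0.15) * 70 * 10
AWC = 0.1400 * 70 * 10

98.0000 mm


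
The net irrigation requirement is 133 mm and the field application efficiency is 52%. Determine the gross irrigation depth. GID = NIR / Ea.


Ea = 52% = 0.52
GID = NIR / Ea = 133 / 0.52 = 255.7692 mm

255.7692 mm


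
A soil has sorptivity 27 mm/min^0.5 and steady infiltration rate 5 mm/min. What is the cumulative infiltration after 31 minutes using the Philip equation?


F = S*sqrt(t) + A*t
F = 27*sqrt(31) + 5*31
F = 27*5.567764 + 155

305.3296 mm


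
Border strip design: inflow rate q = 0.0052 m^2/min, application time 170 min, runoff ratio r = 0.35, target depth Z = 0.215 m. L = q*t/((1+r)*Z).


L = q*t/((1+r)*Z)
L = 0.0052*170/((1+0.35)*0.215)
L = 0.884/0.29025

3.0457 m


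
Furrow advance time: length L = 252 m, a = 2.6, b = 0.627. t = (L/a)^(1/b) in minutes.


t = (L/a)^(1/b)
t = (252/2.6)^(1/0.627)
t = 96.923077^(1/0.627)

1472.8057 min


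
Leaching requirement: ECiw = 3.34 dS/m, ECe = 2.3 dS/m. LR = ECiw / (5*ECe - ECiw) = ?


LR = ECiw / (5*ECe - ECiw)
LR = 3.34 / (5*2.3 - 3.34)
LR = 3.34 / 8.1600

0.4093


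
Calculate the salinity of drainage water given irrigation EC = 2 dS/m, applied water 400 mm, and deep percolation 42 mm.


EC_dw = EC_iw * D_iw / D_dw
EC_dw = 2 * 400 / 42
EC_dw = 800 / 42

19.0476 dS/m


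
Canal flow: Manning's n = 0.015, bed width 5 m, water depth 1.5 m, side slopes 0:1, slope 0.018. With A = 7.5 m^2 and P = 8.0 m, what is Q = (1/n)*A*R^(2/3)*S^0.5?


R = A/P = 7.5/8.0 = 0.937500
Q = (1/0.015) * 7.5 * 0.937500^(2/3) * 0.018^0.5

64.2570 m^3/s


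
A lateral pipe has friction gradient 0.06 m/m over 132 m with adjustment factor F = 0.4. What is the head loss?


hf = J * L * F = 0.06 * 132 * 0.4 = 3.1680 m

3.1680 m


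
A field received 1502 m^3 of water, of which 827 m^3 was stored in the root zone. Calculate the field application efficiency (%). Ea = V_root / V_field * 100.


Ea = V_root / V_field * 100 = 827 / 1502 * 100 = 55.0599%

55.0599 %


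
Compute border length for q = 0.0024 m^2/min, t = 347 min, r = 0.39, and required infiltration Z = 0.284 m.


L = q*t/((1+r)*Z)
L = 0.0024*347/((1+0.39)*0.284)
L = 0.8328/0.39476

2.1096 m


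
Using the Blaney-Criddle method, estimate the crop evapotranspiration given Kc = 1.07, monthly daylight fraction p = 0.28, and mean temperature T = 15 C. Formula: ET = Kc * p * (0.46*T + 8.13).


ET = Kc * p * (0.46*T + 8.13)
ET = 1.07 * 0.28 * (0.46*15 + 8.13)
ET = 1.07 * 0.28 * 15.0300

4.5030 mm/day


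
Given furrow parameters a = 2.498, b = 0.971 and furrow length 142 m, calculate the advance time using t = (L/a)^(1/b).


t = (L/a)^(1/b)
t = (142/2.498)^(1/0.971)
t = 56.845476^(1/0.971)

64.1360 min


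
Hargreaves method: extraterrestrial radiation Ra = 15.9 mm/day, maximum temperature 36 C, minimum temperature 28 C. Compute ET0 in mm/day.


Tmean = (Tmax + Tmin)/2 = (36 + 28)/2 = 32.0
ET0 = 0.0023 * 15.9 * (32.0 + 17.8) * sqrt(36 - 28)
ET0 = 0.0023 * 15.9 * 49.8 * 2.828427

5.1511 mm/day


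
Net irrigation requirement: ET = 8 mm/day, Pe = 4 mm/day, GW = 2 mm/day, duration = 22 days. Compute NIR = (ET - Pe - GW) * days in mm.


Daily deficit = ET - Pe - GW = 8 - 4 - 2 = 2 mm/day
NIR = 2 * 22 = 44 mm

44.0000 mm


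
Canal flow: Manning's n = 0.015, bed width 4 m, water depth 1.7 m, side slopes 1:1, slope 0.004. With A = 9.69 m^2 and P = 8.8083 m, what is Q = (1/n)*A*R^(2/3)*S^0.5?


R = A/P = 9.69/8.8083 = 1.100099
Q = (1/0.015) * 9.69 * 1.100099^(2/3) * 0.004^0.5

43.5395 m^3/s


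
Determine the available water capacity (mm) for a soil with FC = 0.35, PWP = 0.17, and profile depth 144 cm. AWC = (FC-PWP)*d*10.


AWC = (FC - PWP) * d * 10
AWC = (0.35 - 0.17) * 144 * 10
AWC = 0.1800 * 144 * 10

259.2000 mm


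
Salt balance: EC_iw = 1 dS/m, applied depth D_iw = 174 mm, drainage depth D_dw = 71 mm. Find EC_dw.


EC_dw = EC_iw * D_iw / D_dw
EC_dw = 1 * 174 / 71
EC_dw = 174 / 71

2.4507 dS/m


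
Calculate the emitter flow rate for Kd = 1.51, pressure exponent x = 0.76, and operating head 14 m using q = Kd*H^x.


q = Kd * H^x = 1.51 * 14^0.76 = 1.51 * 7.431172

11.2211 L/h


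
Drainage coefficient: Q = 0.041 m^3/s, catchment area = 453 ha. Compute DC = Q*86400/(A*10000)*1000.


DC = Q * 86400 / (A * 10000) * 1000
DC = 0.041 * 86400 / (453 * 10000) * 1000
DC = 3542400.0000 / 4530000

0.7820 mm/day


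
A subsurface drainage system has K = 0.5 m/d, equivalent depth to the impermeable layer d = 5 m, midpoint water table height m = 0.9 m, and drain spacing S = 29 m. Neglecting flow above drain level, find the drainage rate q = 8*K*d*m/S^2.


q = 8*K*d*m/S^2
q = 8*0.5*5*0.9/29^2
q = 18.0000 / 841

0.0214 m/d


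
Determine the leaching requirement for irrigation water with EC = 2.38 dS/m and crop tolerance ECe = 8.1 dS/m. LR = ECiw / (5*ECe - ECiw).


LR = ECiw / (5*ECe - ECiw)
LR = 2.38 / (5*8.1 - 2.38)
LR = 2.38 / 38.1200

0.0624


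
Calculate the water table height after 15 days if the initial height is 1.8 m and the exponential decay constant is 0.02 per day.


m = m0 * exp(-k*t)
m = 1.8 * exp(-0.02 * 15)
m = 1.8 * exp(-0.3000)

1.3335 m


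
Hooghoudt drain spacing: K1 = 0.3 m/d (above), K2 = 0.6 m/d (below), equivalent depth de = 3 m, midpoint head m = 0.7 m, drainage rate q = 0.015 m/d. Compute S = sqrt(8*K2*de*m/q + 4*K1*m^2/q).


S^2 = 8*K2*de*m/q + 4*K1*m^2/q
S^2 = 8*0.6*3*0.7/0.015 + 4*0.3*0.7^2/0.015
S = sqrt(711.2000)

26.6683 m


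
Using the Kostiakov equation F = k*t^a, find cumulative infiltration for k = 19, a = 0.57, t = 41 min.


F = k * t^a = 19 * 41^0.57
F = 19 * 8.303990

157.7758 mm


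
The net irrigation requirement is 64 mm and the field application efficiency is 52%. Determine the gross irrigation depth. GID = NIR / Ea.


Ea = 52% = 0.52
GID = NIR / Ea = 64 / 0.52 = 123.0769 mm

123.0769 mm


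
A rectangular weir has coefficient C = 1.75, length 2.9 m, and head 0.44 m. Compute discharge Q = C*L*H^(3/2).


Q = C * L * H^(3/2) = 1.75 * 2.9 * 0.44^1.5 = 1.75 * 2.9 * 0.291863

1.4812 m^3/s


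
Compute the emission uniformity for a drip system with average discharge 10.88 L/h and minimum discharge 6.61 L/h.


EU = (q_min/q_avg)*100 = (6.61/10.88)*100 = 60.7537%

60.7537 %


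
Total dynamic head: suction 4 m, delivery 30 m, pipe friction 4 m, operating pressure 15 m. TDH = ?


TDH = Hs + Hd + hf + Hp = 4 + 30 + 4 + 15 = 53

53 m


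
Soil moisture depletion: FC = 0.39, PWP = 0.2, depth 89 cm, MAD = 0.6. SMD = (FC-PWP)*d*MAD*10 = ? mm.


SMD = (FC - PWP) * d * MAD * 10
SMD = (0.39 - 0.2) * 89 * 0.6 * 10
SMD = 0.1900 * 89 * 0.6 * 10

101.4600 mm


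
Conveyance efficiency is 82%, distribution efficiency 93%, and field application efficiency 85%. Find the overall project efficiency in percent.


Ec = 0.82, Eb = 0.93, Ea = 0.85
E = 0.82 * 0.93 * 0.85 * 100 = 64.8210%

64.8210 %


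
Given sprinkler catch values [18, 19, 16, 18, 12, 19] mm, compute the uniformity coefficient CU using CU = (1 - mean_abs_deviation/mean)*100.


mean = 17.000000 mm
MAD = 2.000000 mm
CU = (1 - 2.000000/17.000000)*100

88.2353 %


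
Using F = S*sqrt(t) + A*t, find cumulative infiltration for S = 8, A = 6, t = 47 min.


F = S*sqrt(t) + A*t
F = 8*sqrt(47) + 6*47
F = 8*6.855655 + 282

336.8452 mm


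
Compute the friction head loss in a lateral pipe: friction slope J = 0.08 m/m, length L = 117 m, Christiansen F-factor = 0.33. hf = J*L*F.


hf = J * L * F = 0.08 * 117 * 0.33 = 3.0888 m

3.0888 m


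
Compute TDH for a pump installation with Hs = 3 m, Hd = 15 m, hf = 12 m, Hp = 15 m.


TDH = Hs + Hd + hf + Hp = 3 + 15 + 12 + 15 = 45

45 m


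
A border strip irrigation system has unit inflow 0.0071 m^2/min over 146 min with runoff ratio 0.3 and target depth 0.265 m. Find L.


L = q*t/((1+r)*Z)
L = 0.0071*146/((1+0.3)*0.265)
L = 1.0366/0.3445

3.0090 m


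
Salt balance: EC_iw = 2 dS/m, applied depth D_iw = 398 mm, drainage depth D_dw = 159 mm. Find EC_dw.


EC_dw = EC_iw * D_iw / D_dw
EC_dw = 2 * 398 / 159
EC_dw = 796 / 159

5.0063 dS/m


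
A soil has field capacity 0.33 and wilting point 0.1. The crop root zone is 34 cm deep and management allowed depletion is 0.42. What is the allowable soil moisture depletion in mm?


SMD = (FC - PWP) * d * MAD * 10
SMD = (0.33 - 0.1) * 34 * 0.42 * 10
SMD = 0.2300 * 34 * 0.42 * 10

32.8440 mm


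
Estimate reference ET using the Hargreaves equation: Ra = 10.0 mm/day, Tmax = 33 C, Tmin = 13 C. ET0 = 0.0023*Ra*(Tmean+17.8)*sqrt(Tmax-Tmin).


Tmean = (Tmax + Tmin)/2 = (33 + 13)/2 = 23.0
ET0 = 0.0023 * 10.0 * (23.0 + 17.8) * sqrt(33 - 13)
ET0 = 0.0023 * 10.0 * 40.8 * 4.472136

4.1967 mm/day


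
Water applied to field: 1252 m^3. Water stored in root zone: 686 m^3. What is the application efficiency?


Ea = V_root / V_field * 100 = 686 / 1252 * 100 = 54.7923%

54.7923 %


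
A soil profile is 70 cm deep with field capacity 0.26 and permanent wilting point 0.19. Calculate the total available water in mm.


AWC = (FC - PWP) * d * 10
AWC = (0.26 - 0.19) * 70 * 10
AWC = 0.0700 * 70 * 10

49.0000 mm


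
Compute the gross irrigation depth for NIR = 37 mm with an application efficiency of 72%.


Ea = 72% = 0.72
GID = NIR / Ea = 37 / 0.72 = 51.3889 mm

51.3889 mm


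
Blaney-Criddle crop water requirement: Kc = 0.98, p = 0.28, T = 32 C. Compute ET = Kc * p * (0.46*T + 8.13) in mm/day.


ET = Kc * p * (0.46*T + 8.13)
ET = 0.98 * 0.28 * (0.46*32 + 8.13)
ET = 0.98 * 0.28 * 22.8500

6.2700 mm/day


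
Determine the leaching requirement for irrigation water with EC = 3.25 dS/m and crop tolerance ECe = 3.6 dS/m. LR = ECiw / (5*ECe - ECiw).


LR = ECiw / (5*ECe - ECiw)
LR = 3.25 / (5*3.6 - 3.25)
LR = 3.25 / 14.7500

0.2203


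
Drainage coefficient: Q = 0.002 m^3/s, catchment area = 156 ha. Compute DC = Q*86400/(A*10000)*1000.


DC = Q * 86400 / (A * 10000) * 1000
DC = 0.002 * 86400 / (156 * 10000) * 1000
DC = 172800.0000 / 1560000

0.1108 mm/day


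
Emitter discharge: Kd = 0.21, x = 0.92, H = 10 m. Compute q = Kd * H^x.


q = Kd * H^x = 0.21 * 10^0.92 = 0.21 * 8.317638

1.7467 L/h


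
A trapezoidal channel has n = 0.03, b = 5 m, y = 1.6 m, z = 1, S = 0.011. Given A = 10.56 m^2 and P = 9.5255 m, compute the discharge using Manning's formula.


R = A/P = 10.56/9.5255 = 1.108603
Q = (1/0.03) * 10.56 * 1.108603^(2/3) * 0.011^0.5

39.5448 m^3/s


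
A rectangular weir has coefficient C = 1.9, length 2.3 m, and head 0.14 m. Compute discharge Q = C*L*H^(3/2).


Q = C * L * H^(3/2) = 1.9 * 2.3 * 0.14^1.5 = 1.9 * 2.3 * 0.052383

0.2289 m^3/s


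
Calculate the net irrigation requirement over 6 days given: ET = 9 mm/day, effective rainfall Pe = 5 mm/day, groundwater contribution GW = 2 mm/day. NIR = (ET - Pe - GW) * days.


Daily deficit = ET - Pe - GW = 9 - 5 - 2 = 2 mm/day
NIR = 2 * 6 = 12 mm

12.0000 mm


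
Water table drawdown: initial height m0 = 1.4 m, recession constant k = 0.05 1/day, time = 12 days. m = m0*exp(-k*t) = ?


m = m0 * exp(-k*t)
m = 1.4 * exp(-0.05 * 12)
m = 1.4 * exp(-0.6000)

0.7683 m


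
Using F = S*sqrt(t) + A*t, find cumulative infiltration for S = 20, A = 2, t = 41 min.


F = S*sqrt(t) + A*t
F = 20*sqrt(41) + 2*41
F = 20*6.403124 + 82

210.0625 mm


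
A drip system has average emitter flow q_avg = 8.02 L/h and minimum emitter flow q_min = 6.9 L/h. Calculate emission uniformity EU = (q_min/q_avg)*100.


EU = (q_min/q_avg)*100 = (6.9/8.02)*100 = 86.0349%

86.0349 %


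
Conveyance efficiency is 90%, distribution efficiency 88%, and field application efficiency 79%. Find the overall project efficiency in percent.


Ec = 0.9, Eb = 0.88, Ea = 0.79
E = 0.9 * 0.88 * 0.79 * 100 = 62.5680%

62.5680 %


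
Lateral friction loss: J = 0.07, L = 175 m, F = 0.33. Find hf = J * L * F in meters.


hf = J * L * F = 0.07 * 175 * 0.33 = 4.0425 m

4.0425 m


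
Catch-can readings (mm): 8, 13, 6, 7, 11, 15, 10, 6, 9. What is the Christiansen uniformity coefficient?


mean = 9.444444 mm
MAD = 2.493827 mm
CU = (1 - 2.493827/9.444444)*100

73.5948 %


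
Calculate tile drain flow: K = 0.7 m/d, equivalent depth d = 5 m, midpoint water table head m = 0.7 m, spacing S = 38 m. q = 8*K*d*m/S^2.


q = 8*K*d*m/S^2
q = 8*0.7*5*0.7/38^2
q = 19.6000 / 1444

0.0136 m/d


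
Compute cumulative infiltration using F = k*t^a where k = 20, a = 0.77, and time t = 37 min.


F = k * t^a = 20 * 37^0.77
F = 20 * 16.125579

322.5116 mm


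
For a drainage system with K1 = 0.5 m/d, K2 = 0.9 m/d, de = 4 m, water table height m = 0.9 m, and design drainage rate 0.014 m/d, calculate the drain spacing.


S^2 = 8*K2*de*m/q + 4*K1*m^2/q
S^2 = 8*0.9*4*0.9/0.014 + 4*0.5*0.9^2/0.014
S = sqrt(1967.1429)

44.3525 m


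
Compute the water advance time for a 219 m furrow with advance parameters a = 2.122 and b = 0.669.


t = (L/a)^(1/b)
t = (219/2.122)^(1/0.669)
t = 103.204524^(1/0.669)

1023.3238 min


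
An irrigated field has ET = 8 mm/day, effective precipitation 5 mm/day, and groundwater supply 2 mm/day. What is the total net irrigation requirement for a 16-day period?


Daily deficit = ET - Pe - GW = 8 - 5 - 2 = 1 mm/day
NIR = 1 * 16 = 16 mm

16.0000 mm


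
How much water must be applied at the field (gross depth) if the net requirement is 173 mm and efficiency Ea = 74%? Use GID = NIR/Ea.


Ea = 74% = 0.74
GID = NIR / Ea = 173 / 0.74 = 233.7838 mm

233.7838 mm


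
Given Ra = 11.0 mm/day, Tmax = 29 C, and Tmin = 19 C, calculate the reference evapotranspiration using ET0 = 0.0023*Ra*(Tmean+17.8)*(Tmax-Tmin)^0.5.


Tmean = (Tmax + Tmin)/2 = (29 + 19)/2 = 24.0
ET0 = 0.0023 * 11.0 * (24.0 + 17.8) * sqrt(29 - 19)
ET0 = 0.0023 * 11.0 * 41.8 * 3.162278

3.3442 mm/day


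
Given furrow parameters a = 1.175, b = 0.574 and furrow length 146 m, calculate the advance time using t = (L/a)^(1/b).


t = (L/a)^(1/b)
t = (146/1.175)^(1/0.574)
t = 124.255319^(1/0.574)

4452.7918 min


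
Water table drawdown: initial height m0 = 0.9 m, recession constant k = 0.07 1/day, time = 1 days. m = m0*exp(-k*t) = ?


m = m0 * exp(-k*t)
m = 0.9 * exp(-0.07 * 1)
m = 0.9 * exp(-0.0700)

0.8392 m


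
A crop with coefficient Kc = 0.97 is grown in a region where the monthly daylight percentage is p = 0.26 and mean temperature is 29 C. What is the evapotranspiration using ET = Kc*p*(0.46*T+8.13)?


ET = Kc * p * (0.46*T + 8.13)
ET = 0.97 * 0.26 * (0.46*29 + 8.13)
ET = 0.97 * 0.26 * 21.4700

5.4147 mm/day


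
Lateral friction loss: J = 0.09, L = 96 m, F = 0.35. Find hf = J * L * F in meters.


hf = J * L * F = 0.09 * 96 * 0.35 = 3.0240 m

3.0240 m


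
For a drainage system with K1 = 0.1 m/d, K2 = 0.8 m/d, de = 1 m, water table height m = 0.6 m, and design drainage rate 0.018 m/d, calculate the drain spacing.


S^2 = 8*K2*de*m/q + 4*K1*m^2/q
S^2 = 8*0.8*1*0.6/0.018 + 4*0.1*0.6^2/0.018
S = sqrt(221.3333)

14.8773 m


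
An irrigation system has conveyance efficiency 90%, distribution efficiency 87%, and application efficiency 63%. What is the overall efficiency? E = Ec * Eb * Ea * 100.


Ec = 0.9, Eb = 0.87, Ea = 0.63
E = 0.9 * 0.87 * 0.63 * 100 = 49.3290%

49.3290 %


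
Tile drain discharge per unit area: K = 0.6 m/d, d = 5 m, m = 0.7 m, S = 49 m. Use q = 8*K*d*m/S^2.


q = 8*K*d*m/S^2
q = 8*0.6*5*0.7/49^2
q = 16.8000 / 2401

0.0070 m/d


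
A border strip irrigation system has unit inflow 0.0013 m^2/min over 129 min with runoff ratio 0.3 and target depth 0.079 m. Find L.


L = q*t/((1+r)*Z)
L = 0.0013*129/((1+0.3)*0.079)
L = 0.1677/0.1027

1.6329 m


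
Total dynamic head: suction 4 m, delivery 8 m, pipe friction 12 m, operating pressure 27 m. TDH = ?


TDH = Hs + Hd + hf + Hp = 4 + 8 + 12 + 27 = 51

51 m


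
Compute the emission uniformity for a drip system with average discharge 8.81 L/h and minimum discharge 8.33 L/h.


EU = (q_min/q_avg)*100 = (8.33/8.81)*100 = 94.5516%

94.5516 %


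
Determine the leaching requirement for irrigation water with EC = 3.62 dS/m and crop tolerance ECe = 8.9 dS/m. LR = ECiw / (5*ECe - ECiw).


LR = ECiw / (5*ECe - ECiw)
LR = 3.62 / (5*8.9 - 3.62)
LR = 3.62 / 40.8800

0.0886


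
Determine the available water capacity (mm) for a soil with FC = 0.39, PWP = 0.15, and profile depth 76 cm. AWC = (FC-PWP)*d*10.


AWC = (FC - PWP) * d * 10
AWC = (0.39 - 0.15) * 76 * 10
AWC = 0.2400 * 76 * 10

182.4000 mm


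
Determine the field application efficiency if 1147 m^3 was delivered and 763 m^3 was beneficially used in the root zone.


Ea = V_root / V_field * 100 = 763 / 1147 * 100 = 66.5214%

66.5214 %


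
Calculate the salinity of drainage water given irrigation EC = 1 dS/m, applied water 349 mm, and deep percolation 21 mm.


EC_dw = EC_iw * D_iw / D_dw
EC_dw = 1 * 349 / 21
EC_dw = 349 / 21

16.6190 dS/m


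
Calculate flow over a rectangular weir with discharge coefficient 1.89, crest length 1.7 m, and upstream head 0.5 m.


Q = C * L * H^(3/2) = 1.89 * 1.7 * 0.5^1.5 = 1.89 * 1.7 * 0.353553

1.1360 m^3/s


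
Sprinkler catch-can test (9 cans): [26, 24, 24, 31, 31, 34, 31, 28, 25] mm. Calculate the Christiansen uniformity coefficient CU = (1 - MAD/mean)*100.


mean = 28.222222 mm
MAD = 3.135802 mm
CU = (1 - 3.135802/28.222222)*100

88.8889 %


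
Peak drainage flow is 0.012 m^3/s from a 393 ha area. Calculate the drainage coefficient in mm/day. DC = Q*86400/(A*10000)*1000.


DC = Q * 86400 / (A * 10000) * 1000
DC = 0.012 * 86400 / (393 * 10000) * 1000
DC = 1036800.0000 / 3930000

0.2638 mm/day


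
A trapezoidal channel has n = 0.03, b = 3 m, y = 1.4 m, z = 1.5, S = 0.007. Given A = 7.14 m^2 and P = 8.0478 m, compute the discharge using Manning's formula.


R = A/P = 7.14/8.0478 = 0.887199
Q = (1/0.03) * 7.14 * 0.887199^(2/3) * 0.007^0.5

18.3854 m^3/s


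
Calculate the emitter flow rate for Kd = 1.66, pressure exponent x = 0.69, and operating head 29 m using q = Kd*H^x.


q = Kd * H^x = 1.66 * 29^0.69 = 1.66 * 10.210679

16.9497 L/h


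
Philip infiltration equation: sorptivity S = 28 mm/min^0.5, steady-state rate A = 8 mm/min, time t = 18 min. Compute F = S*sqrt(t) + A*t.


F = S*sqrt(t) + A*t
F = 28*sqrt(18) + 8*18
F = 28*4.242641 + 144

262.7939 mm


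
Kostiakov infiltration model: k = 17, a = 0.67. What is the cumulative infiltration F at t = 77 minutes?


F = k * t^a = 17 * 77^0.67
F = 17 * 18.363218

312.1747 mm


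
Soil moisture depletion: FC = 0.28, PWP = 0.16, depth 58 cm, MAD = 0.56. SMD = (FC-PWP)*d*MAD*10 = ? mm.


SMD = (FC - PWP) * d * MAD * 10
SMD = (0.28 - 0.16) * 58 * 0.56 * 10
SMD = 0.1200 * 58 * 0.56 * 10

38.9760 mm


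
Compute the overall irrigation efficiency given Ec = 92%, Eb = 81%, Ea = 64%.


Ec = 0.92, Eb = 0.81, Ea = 0.64
E = 0.92 * 0.81 * 0.64 * 100 = 47.6928%

47.6928 %


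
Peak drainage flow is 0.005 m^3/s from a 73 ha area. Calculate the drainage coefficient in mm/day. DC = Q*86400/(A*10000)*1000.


DC = Q * 86400 / (A * 10000) * 1000
DC = 0.005 * 86400 / (73 * 10000) * 1000
DC = 432000.0000 / 730000

0.5918 mm/day


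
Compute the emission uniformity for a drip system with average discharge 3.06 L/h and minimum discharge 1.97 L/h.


EU = (q_min/q_avg)*100 = (1.97/3.06)*100 = 64.3791%

64.3791 %


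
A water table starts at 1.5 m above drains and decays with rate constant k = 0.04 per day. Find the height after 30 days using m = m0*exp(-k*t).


m = m0 * exp(-k*t)
m = 1.5 * exp(-0.04 * 30)
m = 1.5 * exp(-1.2000)

0.4518 m


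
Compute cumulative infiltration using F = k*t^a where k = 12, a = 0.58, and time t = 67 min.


F = k * t^a = 12 * 67^0.58
F = 12 * 11.458384

137.5006 mm


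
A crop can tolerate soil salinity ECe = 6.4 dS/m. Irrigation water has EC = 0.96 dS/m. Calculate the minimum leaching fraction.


LR = ECiw / (5*ECe - ECiw)
LR = 0.96 / (5*6.4 - 0.96)
LR = 0.96 / 31.0400

0.0309


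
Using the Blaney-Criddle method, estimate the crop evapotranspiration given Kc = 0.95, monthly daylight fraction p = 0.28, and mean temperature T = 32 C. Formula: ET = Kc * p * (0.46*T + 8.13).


ET = Kc * p * (0.46*T + 8.13)
ET = 0.95 * 0.28 * (0.46*32 + 8.13)
ET = 0.95 * 0.28 * 22.8500

6.0781 mm/day


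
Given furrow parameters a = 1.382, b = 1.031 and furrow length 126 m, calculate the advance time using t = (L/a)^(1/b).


t = (L/a)^(1/b)
t = (126/1.382)^(1/1.031)
t = 91.172214^(1/1.031)

79.6038 min


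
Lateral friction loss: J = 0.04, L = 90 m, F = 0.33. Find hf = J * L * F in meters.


hf = J * L * F = 0.04 * 90 * 0.33 = 1.1880 m

1.1880 m


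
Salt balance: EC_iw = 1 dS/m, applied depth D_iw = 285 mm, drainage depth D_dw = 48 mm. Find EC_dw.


EC_dw = EC_iw * D_iw / D_dw
EC_dw = 1 * 285 / 48
EC_dw = 285 / 48

5.9375 dS/m


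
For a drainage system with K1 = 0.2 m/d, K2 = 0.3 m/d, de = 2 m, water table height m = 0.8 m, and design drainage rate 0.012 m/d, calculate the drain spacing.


S^2 = 8*K2*de*m/q + 4*K1*m^2/q
S^2 = 8*0.3*2*0.8/0.012 + 4*0.2*0.8^2/0.012
S = sqrt(362.6667)

19.0438 m


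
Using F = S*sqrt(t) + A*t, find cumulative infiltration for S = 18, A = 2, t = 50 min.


F = S*sqrt(t) + A*t
F = 18*sqrt(50) + 2*50
F = 18*7.071068 + 100

227.2792 mm


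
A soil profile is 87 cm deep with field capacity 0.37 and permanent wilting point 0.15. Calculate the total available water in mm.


AWC = (FC - PWP) * d * 10
AWC = (0.37 - 0.15) * 87 * 10
AWC = 0.2200 * 87 * 10

191.4000 mm


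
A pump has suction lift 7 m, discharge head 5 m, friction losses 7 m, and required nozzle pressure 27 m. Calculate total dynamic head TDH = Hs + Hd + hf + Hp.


TDH = Hs + Hd + hf + Hp = 7 + 5 + 7 + 27 = 46

46 m


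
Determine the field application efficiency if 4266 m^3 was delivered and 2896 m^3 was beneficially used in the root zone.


Ea = V_root / V_field * 100 = 2896 / 4266 * 100 = 67.8856%

67.8856 %


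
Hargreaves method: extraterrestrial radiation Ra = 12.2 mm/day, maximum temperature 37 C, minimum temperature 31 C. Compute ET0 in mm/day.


Tmean = (Tmax + Tmin)/2 = (37 + 31)/2 = 34.0
ET0 = 0.0023 * 12.2 * (34.0 + 17.8) * sqrt(37 - 31)
ET0 = 0.0023 * 12.2 * 51.8 * 2.449490

3.5604 mm/day


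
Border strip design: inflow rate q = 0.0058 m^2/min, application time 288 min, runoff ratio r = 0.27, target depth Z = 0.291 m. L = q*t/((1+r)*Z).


L = q*t/((1+r)*Z)
L = 0.0058*288/((1+0.27)*0.291)
L = 1.6704/0.36957

4.5198 m


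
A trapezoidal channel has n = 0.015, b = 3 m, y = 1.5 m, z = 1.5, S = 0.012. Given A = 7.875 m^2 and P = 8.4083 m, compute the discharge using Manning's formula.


R = A/P = 7.875/8.4083 = 0.936575
Q = (1/0.015) * 7.875 * 0.936575^(2/3) * 0.012^0.5

55.0527 m^3/s


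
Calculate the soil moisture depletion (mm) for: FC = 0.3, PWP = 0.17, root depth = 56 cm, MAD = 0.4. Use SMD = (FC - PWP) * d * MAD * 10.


SMD = (FC - PWP) * d * MAD * 10
SMD = (0.3 - 0.17) * 56 * 0.4 * 10
SMD = 0.1300 * 56 * 0.4 * 10

29.1200 mm


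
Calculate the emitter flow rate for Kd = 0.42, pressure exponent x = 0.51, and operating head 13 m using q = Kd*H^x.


q = Kd * H^x = 0.42 * 13^0.51 = 0.42 * 3.699228

1.5537 L/h


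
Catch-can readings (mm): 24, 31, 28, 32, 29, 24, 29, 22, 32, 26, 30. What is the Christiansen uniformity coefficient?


mean = 27.909091 mm
MAD = 2.842975 mm
CU = (1 - 2.842975/27.909091)*100

89.8134 %


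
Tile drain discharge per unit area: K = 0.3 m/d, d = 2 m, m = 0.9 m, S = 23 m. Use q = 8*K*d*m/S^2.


q = 8*K*d*m/S^2
q = 8*0.3*2*0.9/23^2
q = 4.3200 / 529

0.0082 m/d


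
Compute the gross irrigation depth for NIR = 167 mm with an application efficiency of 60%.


Ea = 60% = 0.6
GID = NIR / Ea = 167 / 0.6 = 278.3333 mm

278.3333 mm


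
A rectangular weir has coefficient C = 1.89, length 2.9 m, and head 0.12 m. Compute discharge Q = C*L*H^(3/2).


Q = C * L * H^(3/2) = 1.89 * 2.9 * 0.12^1.5 = 1.89 * 2.9 * 0.041569

0.2278 m^3/s


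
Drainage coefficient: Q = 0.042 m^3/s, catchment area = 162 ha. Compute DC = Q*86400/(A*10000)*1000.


DC = Q * 86400 / (A * 10000) * 1000
DC = 0.042 * 86400 / (162 * 10000) * 1000
DC = 3628800.0000 / 1620000

2.2400 mm/day


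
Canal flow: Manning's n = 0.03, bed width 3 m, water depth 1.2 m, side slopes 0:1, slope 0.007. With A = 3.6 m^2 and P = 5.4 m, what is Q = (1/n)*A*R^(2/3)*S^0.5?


R = A/P = 3.6/5.4 = 0.666667
Q = (1/0.03) * 3.6 * 0.666667^(2/3) * 0.007^0.5

7.6619 m^3/s


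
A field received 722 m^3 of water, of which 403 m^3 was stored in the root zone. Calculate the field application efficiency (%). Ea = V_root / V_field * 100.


Ea = V_root / V_field * 100 = 403 / 722 * 100 = 55.8172%

55.8172 %


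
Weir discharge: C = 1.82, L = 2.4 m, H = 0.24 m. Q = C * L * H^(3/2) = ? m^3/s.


Q = C * L * H^(3/2) = 1.82 * 2.4 * 0.24^1.5 = 1.82 * 2.4 * 0.117576

0.5136 m^3/s


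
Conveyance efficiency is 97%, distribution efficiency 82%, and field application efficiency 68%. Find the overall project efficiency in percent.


Ec = 0.97, Eb = 0.82, Ea = 0.68
E = 0.97 * 0.82 * 0.68 * 100 = 54.0872%

54.0872 %


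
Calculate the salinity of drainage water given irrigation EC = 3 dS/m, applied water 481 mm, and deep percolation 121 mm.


EC_dw = EC_iw * D_iw / D_dw
EC_dw = 3 * 481 / 121
EC_dw = 1443 / 121

11.9256 dS/m


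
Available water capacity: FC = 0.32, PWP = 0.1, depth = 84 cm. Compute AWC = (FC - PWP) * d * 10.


AWC = (FC - PWP) * d * 10
AWC = (0.32 - 0.1) * 84 * 10
AWC = 0.2200 * 84 * 10

184.8000 mm


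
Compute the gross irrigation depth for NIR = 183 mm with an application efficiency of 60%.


Ea = 60% = 0.6
GID = NIR / Ea = 183 / 0.6 = 305.0000 mm

305.0000 mm


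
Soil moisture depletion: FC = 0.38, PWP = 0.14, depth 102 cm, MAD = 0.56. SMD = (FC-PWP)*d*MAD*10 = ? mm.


SMD = (FC - PWP) * d * MAD * 10
SMD = (0.38 - 0.14) * 102 * 0.56 * 10
SMD = 0.2400 * 102 * 0.56 * 10

137.0880 mm


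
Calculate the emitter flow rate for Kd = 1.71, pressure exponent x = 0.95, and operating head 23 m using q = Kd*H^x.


q = Kd * H^x = 1.71 * 23^0.95 = 1.71 * 19.662623

33.6231 L/h


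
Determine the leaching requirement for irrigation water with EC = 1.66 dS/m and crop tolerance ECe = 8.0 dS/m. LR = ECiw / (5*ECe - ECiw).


LR = ECiw / (5*ECe - ECiw)
LR = 1.66 / (5*8.0 - 1.66)
LR = 1.66 / 38.3400

0.0433


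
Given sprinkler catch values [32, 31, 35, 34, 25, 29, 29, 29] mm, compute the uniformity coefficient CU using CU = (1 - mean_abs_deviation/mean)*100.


mean = 30.500000 mm
MAD = 2.500000 mm
CU = (1 - 2.500000/30.500000)*100

91.8033 %


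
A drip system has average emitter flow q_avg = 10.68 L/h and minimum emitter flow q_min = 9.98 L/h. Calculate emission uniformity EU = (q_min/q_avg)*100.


EU = (q_min/q_avg)*100 = (9.98/10.68)*100 = 93.4457%

93.4457 %


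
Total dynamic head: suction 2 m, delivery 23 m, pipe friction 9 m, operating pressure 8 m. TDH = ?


TDH = Hs + Hd + hf + Hp = 2 + 23 + 9 + 8 = 42

42 m


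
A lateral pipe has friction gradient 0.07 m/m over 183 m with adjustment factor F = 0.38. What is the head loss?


hf = J * L * F = 0.07 * 183 * 0.38 = 4.8678 m

4.8678 m


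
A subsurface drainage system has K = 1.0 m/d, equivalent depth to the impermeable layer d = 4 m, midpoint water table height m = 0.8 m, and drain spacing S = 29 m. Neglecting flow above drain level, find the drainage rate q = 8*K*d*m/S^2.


q = 8*K*d*m/S^2
q = 8*1.0*4*0.8/29^2
q = 25.6000 / 841

0.0304 m/d


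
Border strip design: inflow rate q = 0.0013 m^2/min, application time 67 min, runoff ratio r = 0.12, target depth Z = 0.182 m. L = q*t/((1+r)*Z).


L = q*t/((1+r)*Z)
L = 0.0013*67/((1+0.12)*0.182)
L = 0.0871/0.20384

0.4273 m


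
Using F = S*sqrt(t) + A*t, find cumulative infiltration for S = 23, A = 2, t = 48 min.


F = S*sqrt(t) + A*t
F = 23*sqrt(48) + 2*48
F = 23*6.928203 + 96

255.3487 mm


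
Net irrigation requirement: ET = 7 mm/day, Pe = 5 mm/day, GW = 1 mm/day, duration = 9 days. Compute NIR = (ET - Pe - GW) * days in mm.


Daily deficit = ET - Pe - GW = 7 - 5 - 1 = 1 mm/day
NIR = 1 * 9 = 9 mm

9.0000 mm


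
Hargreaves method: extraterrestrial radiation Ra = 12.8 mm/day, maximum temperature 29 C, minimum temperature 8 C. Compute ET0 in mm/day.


Tmean = (Tmax + Tmin)/2 = (29 + 8)/2 = 18.5
ET0 = 0.0023 * 12.8 * (18.5 + 17.8) * sqrt(29 - 8)
ET0 = 0.0023 * 12.8 * 36.3 * 4.582576

4.8973 mm/day


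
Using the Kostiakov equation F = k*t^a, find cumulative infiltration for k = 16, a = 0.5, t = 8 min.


F = k * t^a = 16 * 8^0.5
F = 16 * 2.828427

45.2548 mm


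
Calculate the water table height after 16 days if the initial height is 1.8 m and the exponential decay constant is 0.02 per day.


m = m0 * exp(-k*t)
m = 1.8 * exp(-0.02 * 16)
m = 1.8 * exp(-0.3200)

1.3071 m


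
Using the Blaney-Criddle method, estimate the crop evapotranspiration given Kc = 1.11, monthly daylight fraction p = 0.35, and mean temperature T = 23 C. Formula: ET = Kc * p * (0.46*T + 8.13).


ET = Kc * p * (0.46*T + 8.13)
ET = 1.11 * 0.35 * (0.46*23 + 8.13)
ET = 1.11 * 0.35 * 18.7100

7.2688 mm/day


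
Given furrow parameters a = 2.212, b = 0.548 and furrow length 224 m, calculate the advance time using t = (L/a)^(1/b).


t = (L/a)^(1/b)
t = (224/2.212)^(1/0.548)
t = 101.265823^(1/0.548)

4566.7141 min


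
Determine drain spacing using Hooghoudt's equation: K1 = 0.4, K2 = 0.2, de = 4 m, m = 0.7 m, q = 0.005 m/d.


S^2 = 8*K2*de*m/q + 4*K1*m^2/q
S^2 = 8*0.2*4*0.7/0.005 + 4*0.4*0.7^2/0.005
S = sqrt(1052.8000)

32.4469 m


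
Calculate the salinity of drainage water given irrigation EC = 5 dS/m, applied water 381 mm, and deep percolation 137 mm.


EC_dw = EC_iw * D_iw / D_dw
EC_dw = 5 * 381 / 137
EC_dw = 1905 / 137

13.9051 dS/m


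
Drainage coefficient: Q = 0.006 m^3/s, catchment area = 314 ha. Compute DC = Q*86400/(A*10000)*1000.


DC = Q * 86400 / (A * 10000) * 1000
DC = 0.006 * 86400 / (314 * 10000) * 1000
DC = 518400.0000 / 3140000

0.1651 mm/day


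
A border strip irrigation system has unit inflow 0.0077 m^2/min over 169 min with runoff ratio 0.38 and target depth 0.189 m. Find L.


L = q*t/((1+r)*Z)
L = 0.0077*169/((1+0.38)*0.189)
L = 1.3013/0.26082

4.9893 m


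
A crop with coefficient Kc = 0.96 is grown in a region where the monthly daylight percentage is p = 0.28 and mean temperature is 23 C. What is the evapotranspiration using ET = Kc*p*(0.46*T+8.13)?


ET = Kc * p * (0.46*T + 8.13)
ET = 0.96 * 0.28 * (0.46*23 + 8.13)
ET = 0.96 * 0.28 * 18.7100

5.0292 mm/day


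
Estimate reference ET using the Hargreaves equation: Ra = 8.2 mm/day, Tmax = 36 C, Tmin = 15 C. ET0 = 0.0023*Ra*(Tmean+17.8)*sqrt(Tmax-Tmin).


Tmean = (Tmax + Tmin)/2 = (36 + 15)/2 = 25.5
ET0 = 0.0023 * 8.2 * (25.5 + 17.8) * sqrt(36 - 15)
ET0 = 0.0023 * 8.2 * 43.3 * 4.582576

3.7423 mm/day


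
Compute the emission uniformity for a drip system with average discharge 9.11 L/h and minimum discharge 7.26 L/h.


EU = (q_min/q_avg)*100 = (7.26/9.11)*100 = 79.6926%

79.6926 %


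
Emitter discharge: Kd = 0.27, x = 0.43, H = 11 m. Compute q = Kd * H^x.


q = Kd * H^x = 0.27 * 11^0.43 = 0.27 * 2.804135

0.7571 L/h


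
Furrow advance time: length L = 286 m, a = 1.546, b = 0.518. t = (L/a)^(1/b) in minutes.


t = (L/a)^(1/b)
t = (286/1.546)^(1/0.518)
t = 184.993532^(1/0.518)

23809.4896 min


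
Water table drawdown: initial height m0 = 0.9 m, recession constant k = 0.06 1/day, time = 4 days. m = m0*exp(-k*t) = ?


m = m0 * exp(-k*t)
m = 0.9 * exp(-0.06 * 4)
m = 0.9 * exp(-0.2400)

0.7080 m


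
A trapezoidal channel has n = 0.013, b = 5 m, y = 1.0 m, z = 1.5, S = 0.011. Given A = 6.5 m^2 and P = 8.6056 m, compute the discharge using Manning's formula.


R = A/P = 6.5/8.6056 = 0.755322
Q = (1/0.013) * 6.5 * 0.755322^(2/3) * 0.011^0.5

43.4932 m^3/s


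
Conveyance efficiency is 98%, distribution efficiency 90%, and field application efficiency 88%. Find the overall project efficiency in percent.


Ec = 0.98, Eb = 0.9, Ea = 0.88
E = 0.98 * 0.9 * 0.88 * 100 = 77.6160%

77.6160 %


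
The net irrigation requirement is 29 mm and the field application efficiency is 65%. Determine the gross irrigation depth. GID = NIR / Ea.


Ea = 65% = 0.65
GID = NIR / Ea = 29 / 0.65 = 44.6154 mm

44.6154 mm


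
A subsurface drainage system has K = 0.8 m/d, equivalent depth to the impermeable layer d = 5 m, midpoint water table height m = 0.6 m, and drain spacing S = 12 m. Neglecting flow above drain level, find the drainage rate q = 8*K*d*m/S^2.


q = 8*K*d*m/S^2
q = 8*0.8*5*0.6/12^2
q = 19.2000 / 144

0.1333 m/d


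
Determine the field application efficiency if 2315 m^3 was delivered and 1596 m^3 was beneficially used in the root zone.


Ea = V_root / V_field * 100 = 1596 / 2315 * 100 = 68.9417%

68.9417 %


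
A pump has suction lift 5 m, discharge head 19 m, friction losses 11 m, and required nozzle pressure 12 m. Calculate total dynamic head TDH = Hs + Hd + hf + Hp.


TDH = Hs + Hd + hf + Hp = 5 + 19 + 11 + 12 = 47

47 m


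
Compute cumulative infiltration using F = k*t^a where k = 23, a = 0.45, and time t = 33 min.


F = k * t^a = 23 * 33^0.45
F = 23 * 4.823156

110.9326 mm


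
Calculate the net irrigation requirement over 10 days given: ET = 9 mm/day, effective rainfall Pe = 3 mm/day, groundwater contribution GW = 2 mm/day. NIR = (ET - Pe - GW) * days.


Daily deficit = ET - Pe - GW = 9 - 3 - 2 = 4 mm/day
NIR = 4 * 10 = 40 mm

40.0000 mm


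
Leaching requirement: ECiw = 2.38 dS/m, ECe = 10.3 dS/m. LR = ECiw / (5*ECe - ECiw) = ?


LR = ECiw / (5*ECe - ECiw)
LR = 2.38 / (5*10.3 - 2.38)
LR = 2.38 / 49.1200

0.0485


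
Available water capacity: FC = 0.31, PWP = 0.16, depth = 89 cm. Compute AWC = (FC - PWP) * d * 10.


AWC = (FC - PWP) * d * 10
AWC = (0.31 - 0.16) * 89 * 10
AWC = 0.1500 * 89 * 10

133.5000 mm


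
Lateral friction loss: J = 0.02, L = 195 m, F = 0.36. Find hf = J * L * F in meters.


hf = J * L * F = 0.02 * 195 * 0.36 = 1.4040 m

1.4040 m


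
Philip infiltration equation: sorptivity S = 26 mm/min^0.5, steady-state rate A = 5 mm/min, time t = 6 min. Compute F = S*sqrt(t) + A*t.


F = S*sqrt(t) + A*t
F = 26*sqrt(6) + 5*6
F = 26*2.449490 + 30

93.6867 mm


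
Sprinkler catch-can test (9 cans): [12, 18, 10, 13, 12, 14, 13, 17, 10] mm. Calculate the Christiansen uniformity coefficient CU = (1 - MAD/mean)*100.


mean = 13.222222 mm
MAD = 2.074074 mm
CU = (1 - 2.074074/13.222222)*100

84.3137 %


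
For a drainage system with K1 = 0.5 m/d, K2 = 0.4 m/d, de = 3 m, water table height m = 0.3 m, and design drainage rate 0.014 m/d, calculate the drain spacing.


S^2 = 8*K2*de*m/q + 4*K1*m^2/q
S^2 = 8*0.4*3*0.3/0.014 + 4*0.5*0.3^2/0.014
S = sqrt(218.5714)

14.7842 m


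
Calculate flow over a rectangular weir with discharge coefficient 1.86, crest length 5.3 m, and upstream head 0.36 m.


Q = C * L * H^(3/2) = 1.86 * 5.3 * 0.36^1.5 = 1.86 * 5.3 * 0.216000

2.1293 m^3/s


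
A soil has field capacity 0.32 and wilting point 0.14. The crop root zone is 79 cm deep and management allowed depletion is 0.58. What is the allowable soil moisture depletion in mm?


SMD = (FC - PWP) * d * MAD * 10
SMD = (0.32 - 0.14) * 79 * 0.58 * 10
SMD = 0.1800 * 79 * 0.58 * 10

82.4760 mm


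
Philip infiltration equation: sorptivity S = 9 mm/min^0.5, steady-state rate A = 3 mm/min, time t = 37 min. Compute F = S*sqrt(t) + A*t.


F = S*sqrt(t) + A*t
F = 9*sqrt(37) + 3*37
F = 9*6.082763 + 111

165.7449 mm


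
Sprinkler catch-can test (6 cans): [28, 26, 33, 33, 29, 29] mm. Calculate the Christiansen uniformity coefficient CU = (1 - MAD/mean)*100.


mean = 29.666667 mm
MAD = 2.222222 mm
CU = (1 - 2.222222/29.666667)*100

92.5094 %


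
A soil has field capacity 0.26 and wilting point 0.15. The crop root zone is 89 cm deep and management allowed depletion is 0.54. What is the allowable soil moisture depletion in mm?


SMD = (FC - PWP) * d * MAD * 10
SMD = (0.26 - 0.15) * 89 * 0.54 * 10
SMD = 0.1100 * 89 * 0.54 * 10

52.8660 mm


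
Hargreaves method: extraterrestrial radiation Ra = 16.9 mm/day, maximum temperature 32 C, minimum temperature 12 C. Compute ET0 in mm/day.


Tmean = (Tmax + Tmin)/2 = (32 + 12)/2 = 22.0
ET0 = 0.0023 * 16.9 * (22.0 + 17.8) * sqrt(32 - 12)
ET0 = 0.0023 * 16.9 * 39.8 * 4.472136

6.9185 mm/day


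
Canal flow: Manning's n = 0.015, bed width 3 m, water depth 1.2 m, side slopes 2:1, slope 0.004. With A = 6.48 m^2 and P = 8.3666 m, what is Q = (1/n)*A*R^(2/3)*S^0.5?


R = A/P = 6.48/8.3666 = 0.774508
Q = (1/0.015) * 6.48 * 0.774508^(2/3) * 0.004^0.5

23.0426 m^3/s


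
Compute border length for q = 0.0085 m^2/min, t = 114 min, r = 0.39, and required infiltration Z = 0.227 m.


L = q*t/((1+r)*Z)
L = 0.0085*114/((1+0.39)*0.227)
L = 0.969/0.31553

3.0710 m


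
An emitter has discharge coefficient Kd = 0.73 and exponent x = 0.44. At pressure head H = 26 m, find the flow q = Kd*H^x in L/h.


q = Kd * H^x = 0.73 * 26^0.44 = 0.73 * 4.193612

3.0613 L/h


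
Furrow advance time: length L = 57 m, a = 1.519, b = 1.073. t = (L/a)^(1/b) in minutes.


t = (L/a)^(1/b)
t = (57/1.519)^(1/1.073)
t = 37.524687^(1/1.073)

29.3232 min


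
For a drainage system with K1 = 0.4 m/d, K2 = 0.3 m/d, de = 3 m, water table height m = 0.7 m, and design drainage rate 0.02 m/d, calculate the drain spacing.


S^2 = 8*K2*de*m/q + 4*K1*m^2/q
S^2 = 8*0.3*3*0.7/0.02 + 4*0.4*0.7^2/0.02
S = sqrt(291.2000)

17.0646 m


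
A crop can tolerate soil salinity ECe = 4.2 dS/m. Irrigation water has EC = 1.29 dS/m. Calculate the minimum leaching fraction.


LR = ECiw / (5*ECe - ECiw)
LR = 1.29 / (5*4.2 - 1.29)
LR = 1.29 / 19.7100

0.0654
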